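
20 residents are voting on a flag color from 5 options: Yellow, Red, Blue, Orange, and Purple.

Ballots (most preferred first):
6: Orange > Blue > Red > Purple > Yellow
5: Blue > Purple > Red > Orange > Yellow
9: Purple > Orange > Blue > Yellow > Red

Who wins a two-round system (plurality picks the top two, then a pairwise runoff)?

Purple

Round 1 first-place votes: Yellow 0, Red 0, Blue 5, Orange 6, Purple 9. Purple and Orange advance.
Runoff: Purple is ranked above Orange on 14 ballots, Orange above Purple on 6.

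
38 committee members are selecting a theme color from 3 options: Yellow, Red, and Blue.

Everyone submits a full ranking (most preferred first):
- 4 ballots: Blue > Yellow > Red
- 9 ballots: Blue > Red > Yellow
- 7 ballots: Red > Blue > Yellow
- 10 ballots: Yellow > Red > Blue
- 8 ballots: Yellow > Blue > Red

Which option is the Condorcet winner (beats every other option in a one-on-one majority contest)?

Blue vs Yellow: 20–18
Blue vs Red: 21–17
Blue beats every other option.

Blue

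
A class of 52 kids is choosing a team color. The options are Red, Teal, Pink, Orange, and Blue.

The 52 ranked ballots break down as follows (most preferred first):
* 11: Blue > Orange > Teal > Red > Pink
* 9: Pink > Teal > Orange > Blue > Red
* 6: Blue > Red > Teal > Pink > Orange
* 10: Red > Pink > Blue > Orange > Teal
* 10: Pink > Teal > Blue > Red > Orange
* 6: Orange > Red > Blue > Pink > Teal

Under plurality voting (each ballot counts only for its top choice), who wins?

First-place votes: Red 10, Teal 0, Pink 19, Orange 6, Blue 17.

Pink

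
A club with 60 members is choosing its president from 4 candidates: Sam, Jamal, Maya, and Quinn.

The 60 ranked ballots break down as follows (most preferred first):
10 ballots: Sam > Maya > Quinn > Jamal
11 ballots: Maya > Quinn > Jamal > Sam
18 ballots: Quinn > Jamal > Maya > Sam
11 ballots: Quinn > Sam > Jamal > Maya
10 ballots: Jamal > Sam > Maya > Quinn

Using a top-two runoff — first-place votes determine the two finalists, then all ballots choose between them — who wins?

Round 1 first-place votes: Sam 10, Jamal 10, Maya 11, Quinn 29. Quinn and Maya advance.
Runoff: Quinn is ranked above Maya on 29 ballots, Maya above Quinn on 31.

Maya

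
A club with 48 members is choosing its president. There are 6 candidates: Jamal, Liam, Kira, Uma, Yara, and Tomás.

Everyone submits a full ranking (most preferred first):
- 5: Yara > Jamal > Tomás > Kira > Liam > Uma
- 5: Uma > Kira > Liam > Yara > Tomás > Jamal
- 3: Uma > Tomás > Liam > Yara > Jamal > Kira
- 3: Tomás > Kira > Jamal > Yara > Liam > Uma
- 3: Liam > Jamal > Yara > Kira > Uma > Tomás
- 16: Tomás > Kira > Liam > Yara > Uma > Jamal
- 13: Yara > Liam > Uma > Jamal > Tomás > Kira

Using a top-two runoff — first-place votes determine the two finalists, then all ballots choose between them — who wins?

Round 1 first-place votes: Jamal 0, Liam 3, Kira 0, Uma 8, Yara 18, Tomás 19. Tomás and Yara advance.
Runoff: Tomás is ranked above Yara on 22 ballots, Yara above Tomás on 26.

Yara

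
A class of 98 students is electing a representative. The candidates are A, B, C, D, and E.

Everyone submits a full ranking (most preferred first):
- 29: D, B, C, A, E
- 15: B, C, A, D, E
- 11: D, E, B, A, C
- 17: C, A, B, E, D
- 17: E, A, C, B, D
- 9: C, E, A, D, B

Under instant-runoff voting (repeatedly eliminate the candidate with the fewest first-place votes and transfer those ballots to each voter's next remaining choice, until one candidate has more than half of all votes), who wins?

Round 1: A 0, B 15, C 26, D 40, E 17. A eliminated.
Round 2: B 15, C 26, D 40, E 17. B eliminated.
Round 3: C 41, D 40, E 17. E eliminated.
Round 4: C 58, D 40. C has a majority (≥50).

C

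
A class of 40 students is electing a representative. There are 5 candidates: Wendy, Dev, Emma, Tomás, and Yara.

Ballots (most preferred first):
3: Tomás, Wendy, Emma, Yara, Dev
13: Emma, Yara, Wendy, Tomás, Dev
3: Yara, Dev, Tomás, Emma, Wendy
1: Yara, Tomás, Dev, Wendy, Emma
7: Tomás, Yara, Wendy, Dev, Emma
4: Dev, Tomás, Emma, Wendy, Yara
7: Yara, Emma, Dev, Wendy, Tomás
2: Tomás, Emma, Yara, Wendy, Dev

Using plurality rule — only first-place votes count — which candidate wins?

First-place votes: Wendy 0, Dev 4, Emma 13, Tomás 12, Yara 11.

Emma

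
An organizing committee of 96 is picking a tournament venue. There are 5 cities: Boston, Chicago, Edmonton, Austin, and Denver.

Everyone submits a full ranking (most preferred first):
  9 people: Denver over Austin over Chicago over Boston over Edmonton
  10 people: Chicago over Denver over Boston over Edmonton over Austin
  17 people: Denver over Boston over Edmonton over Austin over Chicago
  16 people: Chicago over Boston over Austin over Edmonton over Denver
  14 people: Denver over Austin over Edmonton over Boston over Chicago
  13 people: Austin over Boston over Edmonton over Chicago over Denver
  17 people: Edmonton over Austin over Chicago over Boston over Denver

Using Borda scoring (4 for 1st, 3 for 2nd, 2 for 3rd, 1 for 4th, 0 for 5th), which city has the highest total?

Austin

Boston: 9×1 + 10×2 + 17×3 + 16×3 + 14×1 + 13×3 + 17×1 = 198
Chicago: 9×2 + 10×4 + 17×0 + 16×4 + 14×0 + 13×1 + 17×2 = 169
Edmonton: 9×0 + 10×1 + 17×2 + 16×1 + 14×2 + 13×2 + 17×4 = 182
Austin: 9×3 + 10×0 + 17×1 + 16×2 + 14×3 + 13×4 + 17×3 = 221
Denver: 9×4 + 10×3 + 17×4 + 16×0 + 14×4 + 13×0 + 17×0 = 190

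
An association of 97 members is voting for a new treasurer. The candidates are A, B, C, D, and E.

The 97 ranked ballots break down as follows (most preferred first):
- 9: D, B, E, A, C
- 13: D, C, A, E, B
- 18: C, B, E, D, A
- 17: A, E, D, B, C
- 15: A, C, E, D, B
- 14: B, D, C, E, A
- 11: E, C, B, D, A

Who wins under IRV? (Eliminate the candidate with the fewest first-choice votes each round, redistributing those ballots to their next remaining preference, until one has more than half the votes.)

Round 1: A 32, B 14, C 18, D 22, E 11. E eliminated.
Round 2: A 32, B 14, C 29, D 22. B eliminated.
Round 3: A 32, C 29, D 36. C eliminated.
Round 4: A 32, D 65. D has a majority (≥49).

D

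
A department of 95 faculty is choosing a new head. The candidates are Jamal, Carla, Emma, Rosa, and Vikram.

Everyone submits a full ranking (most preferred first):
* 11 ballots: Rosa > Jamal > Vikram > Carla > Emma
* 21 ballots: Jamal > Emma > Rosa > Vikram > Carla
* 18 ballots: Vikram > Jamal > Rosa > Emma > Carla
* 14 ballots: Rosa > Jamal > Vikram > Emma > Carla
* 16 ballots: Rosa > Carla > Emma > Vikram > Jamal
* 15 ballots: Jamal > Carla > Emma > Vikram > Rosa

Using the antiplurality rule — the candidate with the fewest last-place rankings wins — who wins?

Last-place votes: Jamal 16, Carla 53, Emma 11, Rosa 15, Vikram 0.

Vikram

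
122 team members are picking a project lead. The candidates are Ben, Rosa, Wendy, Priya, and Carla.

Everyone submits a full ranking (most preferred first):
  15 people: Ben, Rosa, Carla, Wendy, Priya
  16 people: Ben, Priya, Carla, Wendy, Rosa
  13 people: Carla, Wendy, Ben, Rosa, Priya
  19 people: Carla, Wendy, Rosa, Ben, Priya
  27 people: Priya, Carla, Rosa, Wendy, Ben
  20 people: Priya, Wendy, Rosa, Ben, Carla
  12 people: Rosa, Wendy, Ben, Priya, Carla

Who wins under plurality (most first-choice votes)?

Priya

First-place votes: Ben 31, Rosa 12, Wendy 0, Priya 47, Carla 32.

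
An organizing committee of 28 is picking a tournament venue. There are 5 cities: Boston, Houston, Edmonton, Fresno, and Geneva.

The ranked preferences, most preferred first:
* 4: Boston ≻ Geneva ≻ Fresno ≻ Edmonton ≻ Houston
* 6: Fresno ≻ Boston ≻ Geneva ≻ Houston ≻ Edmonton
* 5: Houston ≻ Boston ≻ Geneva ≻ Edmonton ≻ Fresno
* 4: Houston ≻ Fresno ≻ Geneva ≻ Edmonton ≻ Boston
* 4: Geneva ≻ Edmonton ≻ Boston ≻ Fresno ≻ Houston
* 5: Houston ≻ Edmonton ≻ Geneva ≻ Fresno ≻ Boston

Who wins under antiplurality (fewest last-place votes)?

Geneva

Last-place votes: Boston 9, Houston 8, Edmonton 6, Fresno 5, Geneva 0.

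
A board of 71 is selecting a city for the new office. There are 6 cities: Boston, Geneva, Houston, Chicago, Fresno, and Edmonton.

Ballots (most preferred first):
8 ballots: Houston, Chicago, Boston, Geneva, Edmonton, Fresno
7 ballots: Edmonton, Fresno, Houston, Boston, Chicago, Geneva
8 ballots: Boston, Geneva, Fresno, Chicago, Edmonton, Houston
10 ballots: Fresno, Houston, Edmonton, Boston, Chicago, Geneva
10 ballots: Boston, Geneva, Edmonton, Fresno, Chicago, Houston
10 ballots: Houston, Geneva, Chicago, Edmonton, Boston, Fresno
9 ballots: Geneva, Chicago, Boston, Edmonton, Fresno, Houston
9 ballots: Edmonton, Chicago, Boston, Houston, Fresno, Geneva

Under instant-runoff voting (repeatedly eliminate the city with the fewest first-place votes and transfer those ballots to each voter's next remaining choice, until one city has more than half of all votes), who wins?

Round 1: Boston 18, Geneva 9, Houston 18, Chicago 0, Fresno 10, Edmonton 16. Chicago eliminated.
Round 2: Boston 18, Geneva 9, Houston 18, Fresno 10, Edmonton 16. Geneva eliminated.
Round 3: Boston 27, Houston 18, Fresno 10, Edmonton 16. Fresno eliminated.
Round 4: Boston 27, Houston 28, Edmonton 16. Edmonton eliminated.
Round 5: Boston 36, Houston 35. Boston has a majority (≥36).

Boston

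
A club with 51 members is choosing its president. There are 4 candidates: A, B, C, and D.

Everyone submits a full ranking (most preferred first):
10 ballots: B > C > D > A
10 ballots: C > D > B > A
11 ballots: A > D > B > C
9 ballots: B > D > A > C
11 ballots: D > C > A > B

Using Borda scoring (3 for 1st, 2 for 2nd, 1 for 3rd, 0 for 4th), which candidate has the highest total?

D

A: 10×0 + 10×0 + 11×3 + 9×1 + 11×1 = 53
B: 10×3 + 10×1 + 11×1 + 9×3 + 11×0 = 78
C: 10×2 + 10×3 + 11×0 + 9×0 + 11×2 = 72
D: 10×1 + 10×2 + 11×2 + 9×2 + 11×3 = 103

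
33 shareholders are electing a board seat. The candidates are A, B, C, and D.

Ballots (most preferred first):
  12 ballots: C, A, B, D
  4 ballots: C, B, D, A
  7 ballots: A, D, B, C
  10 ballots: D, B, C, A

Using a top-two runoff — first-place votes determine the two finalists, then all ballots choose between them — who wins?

Round 1 first-place votes: A 7, B 0, C 16, D 10. C and D advance.
Runoff: C is ranked above D on 16 ballots, D above C on 17.

D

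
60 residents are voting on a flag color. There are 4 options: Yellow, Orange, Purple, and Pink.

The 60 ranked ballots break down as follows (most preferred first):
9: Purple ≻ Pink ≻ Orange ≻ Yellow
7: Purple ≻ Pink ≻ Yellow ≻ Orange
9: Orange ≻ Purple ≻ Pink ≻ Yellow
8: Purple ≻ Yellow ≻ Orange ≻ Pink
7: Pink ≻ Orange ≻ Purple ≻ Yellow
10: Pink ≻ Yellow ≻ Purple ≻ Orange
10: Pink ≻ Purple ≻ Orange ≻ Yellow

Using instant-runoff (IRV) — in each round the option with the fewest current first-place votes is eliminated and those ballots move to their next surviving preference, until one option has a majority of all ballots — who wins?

Purple

Round 1: Yellow 0, Orange 9, Purple 24, Pink 27. Yellow eliminated.
Round 2: Orange 9, Purple 24, Pink 27. Orange eliminated.
Round 3: Purple 33, Pink 27. Purple has a majority (≥31).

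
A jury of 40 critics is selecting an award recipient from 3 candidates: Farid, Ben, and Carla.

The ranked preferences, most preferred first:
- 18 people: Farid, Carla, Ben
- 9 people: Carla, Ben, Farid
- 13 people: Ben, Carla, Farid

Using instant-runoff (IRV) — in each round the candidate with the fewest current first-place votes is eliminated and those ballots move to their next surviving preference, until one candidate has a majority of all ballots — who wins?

Round 1: Farid 18, Ben 13, Carla 9. Carla eliminated.
Round 2: Farid 18, Ben 22. Ben has a majority (≥21).

Ben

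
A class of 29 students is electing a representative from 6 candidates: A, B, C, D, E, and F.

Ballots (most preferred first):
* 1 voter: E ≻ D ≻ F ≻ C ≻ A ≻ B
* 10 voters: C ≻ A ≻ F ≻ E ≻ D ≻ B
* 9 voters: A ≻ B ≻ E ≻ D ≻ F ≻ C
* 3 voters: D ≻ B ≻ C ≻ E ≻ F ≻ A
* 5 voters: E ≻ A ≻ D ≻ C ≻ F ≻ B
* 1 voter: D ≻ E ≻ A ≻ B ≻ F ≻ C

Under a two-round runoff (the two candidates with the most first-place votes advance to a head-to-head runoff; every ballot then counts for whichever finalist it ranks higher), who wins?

A

Round 1 first-place votes: A 9, B 0, C 10, D 4, E 6, F 0. C and A advance.
Runoff: C is ranked above A on 14 ballots, A above C on 15.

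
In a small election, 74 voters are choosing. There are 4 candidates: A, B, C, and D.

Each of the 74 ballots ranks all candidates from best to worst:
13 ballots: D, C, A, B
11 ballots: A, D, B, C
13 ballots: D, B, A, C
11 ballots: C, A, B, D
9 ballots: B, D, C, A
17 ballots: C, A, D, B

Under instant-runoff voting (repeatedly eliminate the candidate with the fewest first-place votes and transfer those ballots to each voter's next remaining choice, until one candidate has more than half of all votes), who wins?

D

Round 1: A 11, B 9, C 28, D 26. B eliminated.
Round 2: A 11, C 28, D 35. A eliminated.
Round 3: C 28, D 46. D has a majority (≥38).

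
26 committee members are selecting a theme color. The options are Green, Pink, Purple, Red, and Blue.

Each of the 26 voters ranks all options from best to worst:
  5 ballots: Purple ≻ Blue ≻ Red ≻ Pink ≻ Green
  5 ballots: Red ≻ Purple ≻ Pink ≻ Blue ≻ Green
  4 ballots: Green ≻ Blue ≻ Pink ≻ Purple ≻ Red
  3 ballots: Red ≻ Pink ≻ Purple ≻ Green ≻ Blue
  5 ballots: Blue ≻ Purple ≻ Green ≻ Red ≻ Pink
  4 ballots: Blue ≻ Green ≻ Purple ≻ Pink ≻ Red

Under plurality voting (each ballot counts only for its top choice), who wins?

First-place votes: Green 4, Pink 0, Purple 5, Red 8, Blue 9.

Blue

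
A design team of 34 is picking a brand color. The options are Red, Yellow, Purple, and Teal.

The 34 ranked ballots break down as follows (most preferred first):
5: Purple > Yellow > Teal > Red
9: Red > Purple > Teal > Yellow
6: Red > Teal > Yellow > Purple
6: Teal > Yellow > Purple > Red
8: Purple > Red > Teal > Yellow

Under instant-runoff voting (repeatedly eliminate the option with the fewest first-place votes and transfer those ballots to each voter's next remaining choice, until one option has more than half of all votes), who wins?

Purple

Round 1: Red 15, Yellow 0, Purple 13, Teal 6. Yellow eliminated.
Round 2: Red 15, Purple 13, Teal 6. Teal eliminated.
Round 3: Red 15, Purple 19. Purple has a majority (≥18).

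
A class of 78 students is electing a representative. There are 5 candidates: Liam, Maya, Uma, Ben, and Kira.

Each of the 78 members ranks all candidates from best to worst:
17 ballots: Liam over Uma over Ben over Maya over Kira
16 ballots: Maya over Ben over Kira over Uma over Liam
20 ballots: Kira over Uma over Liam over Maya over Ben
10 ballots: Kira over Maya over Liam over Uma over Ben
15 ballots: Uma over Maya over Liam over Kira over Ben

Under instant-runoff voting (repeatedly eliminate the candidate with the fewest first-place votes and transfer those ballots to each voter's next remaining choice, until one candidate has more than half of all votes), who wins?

Maya

Round 1: Liam 17, Maya 16, Uma 15, Ben 0, Kira 30. Ben eliminated.
Round 2: Liam 17, Maya 16, Uma 15, Kira 30. Uma eliminated.
Round 3: Liam 17, Maya 31, Kira 30. Liam eliminated.
Round 4: Maya 48, Kira 30. Maya has a majority (≥40).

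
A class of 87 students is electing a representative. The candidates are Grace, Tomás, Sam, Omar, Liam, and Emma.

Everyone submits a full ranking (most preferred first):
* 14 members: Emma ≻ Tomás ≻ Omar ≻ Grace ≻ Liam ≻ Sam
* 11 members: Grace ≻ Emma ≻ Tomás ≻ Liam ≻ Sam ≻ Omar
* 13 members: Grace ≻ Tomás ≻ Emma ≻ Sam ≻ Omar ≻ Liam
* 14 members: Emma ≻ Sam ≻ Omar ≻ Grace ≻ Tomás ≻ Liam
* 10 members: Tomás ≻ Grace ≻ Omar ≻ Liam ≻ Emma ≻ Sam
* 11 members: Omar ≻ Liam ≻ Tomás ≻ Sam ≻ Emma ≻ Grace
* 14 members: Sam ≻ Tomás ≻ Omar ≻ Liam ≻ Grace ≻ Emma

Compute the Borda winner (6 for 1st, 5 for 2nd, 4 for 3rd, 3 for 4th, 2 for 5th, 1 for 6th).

Tomás

Grace: 14×3 + 11×6 + 13×6 + 14×3 + 10×5 + 11×1 + 14×2 = 317
Tomás: 14×5 + 11×4 + 13×5 + 14×2 + 10×6 + 11×4 + 14×5 = 381
Sam: 14×1 + 11×2 + 13×3 + 14×5 + 10×1 + 11×3 + 14×6 = 272
Omar: 14×4 + 11×1 + 13×2 + 14×4 + 10×4 + 11×6 + 14×4 = 311
Liam: 14×2 + 11×3 + 13×1 + 14×1 + 10×3 + 11×5 + 14×3 = 215
Emma: 14×6 + 11×5 + 13×4 + 14×6 + 10×2 + 11×2 + 14×1 = 331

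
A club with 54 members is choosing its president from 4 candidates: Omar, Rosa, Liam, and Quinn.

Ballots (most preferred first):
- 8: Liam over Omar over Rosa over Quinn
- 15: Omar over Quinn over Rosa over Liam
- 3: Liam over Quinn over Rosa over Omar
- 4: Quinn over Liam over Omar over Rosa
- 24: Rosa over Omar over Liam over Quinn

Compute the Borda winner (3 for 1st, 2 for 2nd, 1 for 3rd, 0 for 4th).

Omar: 8×2 + 15×3 + 3×0 + 4×1 + 24×2 = 113
Rosa: 8×1 + 15×1 + 3×1 + 4×0 + 24×3 = 98
Liam: 8×3 + 15×0 + 3×3 + 4×2 + 24×1 = 65
Quinn: 8×0 + 15×2 + 3×2 + 4×3 + 24×0 = 48

Omar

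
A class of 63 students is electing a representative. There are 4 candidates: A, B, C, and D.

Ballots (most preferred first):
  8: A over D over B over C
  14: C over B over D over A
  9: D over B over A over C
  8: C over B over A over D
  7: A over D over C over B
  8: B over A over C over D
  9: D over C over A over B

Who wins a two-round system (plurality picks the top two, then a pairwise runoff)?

Round 1 first-place votes: A 15, B 8, C 22, D 18. C and D advance.
Runoff: C is ranked above D on 30 ballots, D above C on 33.

D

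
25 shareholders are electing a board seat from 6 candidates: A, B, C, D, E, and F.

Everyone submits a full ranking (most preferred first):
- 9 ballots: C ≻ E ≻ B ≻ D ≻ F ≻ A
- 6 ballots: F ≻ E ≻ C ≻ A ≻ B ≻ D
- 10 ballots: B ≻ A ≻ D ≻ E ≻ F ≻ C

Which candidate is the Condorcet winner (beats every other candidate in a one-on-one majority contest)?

E

E vs A: 15–10
E vs B: 15–10
E vs C: 16–9
E vs D: 15–10
E vs F: 19–6
E beats every other candidate.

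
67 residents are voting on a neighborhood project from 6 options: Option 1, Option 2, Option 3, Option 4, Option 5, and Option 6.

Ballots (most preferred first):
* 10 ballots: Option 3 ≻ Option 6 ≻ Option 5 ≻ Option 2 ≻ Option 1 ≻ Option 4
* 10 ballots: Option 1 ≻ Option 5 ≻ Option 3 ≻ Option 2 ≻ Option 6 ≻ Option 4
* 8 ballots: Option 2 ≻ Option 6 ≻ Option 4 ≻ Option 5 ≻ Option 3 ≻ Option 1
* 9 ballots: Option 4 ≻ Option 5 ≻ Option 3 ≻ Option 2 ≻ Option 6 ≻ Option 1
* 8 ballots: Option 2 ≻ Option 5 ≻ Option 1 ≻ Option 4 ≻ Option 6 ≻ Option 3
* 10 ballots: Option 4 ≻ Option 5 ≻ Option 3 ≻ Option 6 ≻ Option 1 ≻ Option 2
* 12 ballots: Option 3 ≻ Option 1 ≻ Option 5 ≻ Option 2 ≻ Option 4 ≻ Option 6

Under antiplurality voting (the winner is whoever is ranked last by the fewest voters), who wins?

Option 5

Last-place votes: Option 1 17, Option 2 10, Option 3 8, Option 4 20, Option 5 0, Option 6 12.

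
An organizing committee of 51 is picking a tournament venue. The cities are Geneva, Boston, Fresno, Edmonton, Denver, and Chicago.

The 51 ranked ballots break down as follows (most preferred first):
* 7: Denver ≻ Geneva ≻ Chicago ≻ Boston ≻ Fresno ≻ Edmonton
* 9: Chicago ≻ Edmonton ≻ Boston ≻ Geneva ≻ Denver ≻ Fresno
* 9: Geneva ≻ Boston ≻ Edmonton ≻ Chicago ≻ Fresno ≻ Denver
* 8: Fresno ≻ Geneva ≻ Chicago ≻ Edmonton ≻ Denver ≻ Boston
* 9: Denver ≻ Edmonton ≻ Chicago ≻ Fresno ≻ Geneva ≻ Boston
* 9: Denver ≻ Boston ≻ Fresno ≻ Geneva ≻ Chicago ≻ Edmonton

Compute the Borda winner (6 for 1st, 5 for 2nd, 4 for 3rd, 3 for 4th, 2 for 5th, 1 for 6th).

Geneva: 7×5 + 9×3 + 9×6 + 8×5 + 9×2 + 9×3 = 201
Boston: 7×3 + 9×4 + 9×5 + 8×1 + 9×1 + 9×5 = 164
Fresno: 7×2 + 9×1 + 9×2 + 8×6 + 9×3 + 9×4 = 152
Edmonton: 7×1 + 9×5 + 9×4 + 8×3 + 9×5 + 9×1 = 166
Denver: 7×6 + 9×2 + 9×1 + 8×2 + 9×6 + 9×6 = 193
Chicago: 7×4 + 9×6 + 9×3 + 8×4 + 9×4 + 9×2 = 195

Geneva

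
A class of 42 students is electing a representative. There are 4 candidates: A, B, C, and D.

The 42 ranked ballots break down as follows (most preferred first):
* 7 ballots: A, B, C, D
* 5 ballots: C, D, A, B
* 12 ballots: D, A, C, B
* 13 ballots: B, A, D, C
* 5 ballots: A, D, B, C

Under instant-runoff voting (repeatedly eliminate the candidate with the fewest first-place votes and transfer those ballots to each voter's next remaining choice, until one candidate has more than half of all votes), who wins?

Round 1: A 12, B 13, C 5, D 12. C eliminated.
Round 2: A 12, B 13, D 17. A eliminated.
Round 3: B 20, D 22. D has a majority (≥22).

D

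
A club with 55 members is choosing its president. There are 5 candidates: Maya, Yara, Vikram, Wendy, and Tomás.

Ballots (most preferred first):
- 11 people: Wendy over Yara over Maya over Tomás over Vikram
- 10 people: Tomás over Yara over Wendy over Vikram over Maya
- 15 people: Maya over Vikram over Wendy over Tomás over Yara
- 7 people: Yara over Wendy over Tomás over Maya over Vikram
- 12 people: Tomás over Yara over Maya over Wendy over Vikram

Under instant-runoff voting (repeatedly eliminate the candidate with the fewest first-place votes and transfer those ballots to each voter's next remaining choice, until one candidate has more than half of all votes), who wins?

Wendy

Round 1: Maya 15, Yara 7, Vikram 0, Wendy 11, Tomás 22. Vikram eliminated.
Round 2: Maya 15, Yara 7, Wendy 11, Tomás 22. Yara eliminated.
Round 3: Maya 15, Wendy 18, Tomás 22. Maya eliminated.
Round 4: Wendy 33, Tomás 22. Wendy has a majority (≥28).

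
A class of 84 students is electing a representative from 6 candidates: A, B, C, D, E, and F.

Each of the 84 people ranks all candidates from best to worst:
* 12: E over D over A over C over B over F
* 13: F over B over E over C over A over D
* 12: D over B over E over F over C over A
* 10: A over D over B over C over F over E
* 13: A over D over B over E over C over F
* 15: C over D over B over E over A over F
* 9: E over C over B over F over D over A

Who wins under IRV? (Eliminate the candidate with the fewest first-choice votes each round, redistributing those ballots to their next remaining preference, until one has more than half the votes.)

E

Round 1: A 23, B 0, C 15, D 12, E 21, F 13. B eliminated.
Round 2: A 23, C 15, D 12, E 21, F 13. D eliminated.
Round 3: A 23, C 15, E 33, F 13. F eliminated.
Round 4: A 23, C 15, E 46. E has a majority (≥43).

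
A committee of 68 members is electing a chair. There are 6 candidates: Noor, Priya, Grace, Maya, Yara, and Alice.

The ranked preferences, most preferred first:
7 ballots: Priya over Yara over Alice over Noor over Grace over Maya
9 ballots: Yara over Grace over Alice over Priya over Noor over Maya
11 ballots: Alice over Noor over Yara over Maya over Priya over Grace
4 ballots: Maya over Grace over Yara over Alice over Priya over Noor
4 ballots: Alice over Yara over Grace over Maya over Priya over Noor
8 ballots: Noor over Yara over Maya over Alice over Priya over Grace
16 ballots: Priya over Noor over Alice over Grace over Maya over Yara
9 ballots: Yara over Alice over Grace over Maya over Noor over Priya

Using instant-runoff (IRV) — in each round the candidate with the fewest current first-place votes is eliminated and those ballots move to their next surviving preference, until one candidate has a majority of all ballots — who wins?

Round 1: Noor 8, Priya 23, Grace 0, Maya 4, Yara 18, Alice 15. Grace eliminated.
Round 2: Noor 8, Priya 23, Maya 4, Yara 18, Alice 15. Maya eliminated.
Round 3: Noor 8, Priya 23, Yara 22, Alice 15. Noor eliminated.
Round 4: Priya 23, Yara 30, Alice 15. Alice eliminated.
Round 5: Priya 23, Yara 45. Yara has a majority (≥35).

Yara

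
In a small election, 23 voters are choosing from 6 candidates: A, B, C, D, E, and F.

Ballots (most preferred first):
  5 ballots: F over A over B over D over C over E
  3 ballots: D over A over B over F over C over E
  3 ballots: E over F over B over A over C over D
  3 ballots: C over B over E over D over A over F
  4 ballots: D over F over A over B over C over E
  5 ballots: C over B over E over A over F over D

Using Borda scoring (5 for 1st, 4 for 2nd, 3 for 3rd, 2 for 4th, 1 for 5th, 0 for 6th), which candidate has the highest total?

B

A: 5×4 + 3×4 + 3×2 + 3×1 + 4×3 + 5×2 = 63
B: 5×3 + 3×3 + 3×3 + 3×4 + 4×2 + 5×4 = 73
C: 5×1 + 3×1 + 3×1 + 3×5 + 4×1 + 5×5 = 55
D: 5×2 + 3×5 + 3×0 + 3×2 + 4×5 + 5×0 = 51
E: 5×0 + 3×0 + 3×5 + 3×3 + 4×0 + 5×3 = 39
F: 5×5 + 3×2 + 3×4 + 3×0 + 4×4 + 5×1 = 64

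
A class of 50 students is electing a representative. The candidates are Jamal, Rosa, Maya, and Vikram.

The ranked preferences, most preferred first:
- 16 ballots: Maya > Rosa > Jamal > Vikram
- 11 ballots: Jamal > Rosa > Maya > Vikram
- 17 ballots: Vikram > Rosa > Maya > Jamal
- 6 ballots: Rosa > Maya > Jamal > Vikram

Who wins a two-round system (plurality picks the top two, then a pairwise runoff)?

Maya

Round 1 first-place votes: Jamal 11, Rosa 6, Maya 16, Vikram 17. Vikram and Maya advance.
Runoff: Vikram is ranked above Maya on 17 ballots, Maya above Vikram on 33.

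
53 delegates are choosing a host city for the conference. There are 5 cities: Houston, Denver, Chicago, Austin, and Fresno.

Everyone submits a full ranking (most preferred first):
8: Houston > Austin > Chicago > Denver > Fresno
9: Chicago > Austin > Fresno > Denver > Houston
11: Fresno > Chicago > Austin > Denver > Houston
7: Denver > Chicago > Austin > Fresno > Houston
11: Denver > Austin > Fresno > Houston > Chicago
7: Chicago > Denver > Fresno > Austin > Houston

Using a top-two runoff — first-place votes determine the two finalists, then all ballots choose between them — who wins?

Round 1 first-place votes: Houston 8, Denver 18, Chicago 16, Austin 0, Fresno 11. Denver and Chicago advance.
Runoff: Denver is ranked above Chicago on 18 ballots, Chicago above Denver on 35.

Chicago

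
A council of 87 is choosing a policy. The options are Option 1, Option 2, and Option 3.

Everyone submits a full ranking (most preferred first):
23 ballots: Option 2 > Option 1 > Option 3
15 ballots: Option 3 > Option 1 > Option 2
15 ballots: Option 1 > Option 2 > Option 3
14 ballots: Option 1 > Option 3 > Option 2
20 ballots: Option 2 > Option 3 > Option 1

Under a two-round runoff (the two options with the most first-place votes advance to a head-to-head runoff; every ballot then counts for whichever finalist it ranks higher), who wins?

Option 1

Round 1 first-place votes: Option 1 29, Option 2 43, Option 3 15. Option 2 and Option 1 advance.
Runoff: Option 2 is ranked above Option 1 on 43 ballots, Option 1 above Option 2 on 44.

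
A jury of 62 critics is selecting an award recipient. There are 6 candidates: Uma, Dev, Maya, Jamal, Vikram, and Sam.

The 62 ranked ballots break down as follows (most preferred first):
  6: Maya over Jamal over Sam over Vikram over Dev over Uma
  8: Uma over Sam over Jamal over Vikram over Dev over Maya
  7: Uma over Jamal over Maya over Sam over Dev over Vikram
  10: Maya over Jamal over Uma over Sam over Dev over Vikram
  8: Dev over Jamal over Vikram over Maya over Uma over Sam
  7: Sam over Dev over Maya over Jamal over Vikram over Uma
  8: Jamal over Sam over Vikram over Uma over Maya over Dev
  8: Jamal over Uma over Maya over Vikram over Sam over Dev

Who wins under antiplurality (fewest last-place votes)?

Last-place votes: Uma 13, Dev 16, Maya 8, Jamal 0, Vikram 17, Sam 8.

Jamal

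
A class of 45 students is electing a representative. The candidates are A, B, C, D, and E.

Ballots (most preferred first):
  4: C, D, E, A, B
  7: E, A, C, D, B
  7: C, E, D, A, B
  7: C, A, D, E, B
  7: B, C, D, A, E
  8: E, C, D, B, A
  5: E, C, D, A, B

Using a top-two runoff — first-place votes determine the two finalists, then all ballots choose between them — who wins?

Round 1 first-place votes: A 0, B 7, C 18, D 0, E 20. E and C advance.
Runoff: E is ranked above C on 20 ballots, C above E on 25.

C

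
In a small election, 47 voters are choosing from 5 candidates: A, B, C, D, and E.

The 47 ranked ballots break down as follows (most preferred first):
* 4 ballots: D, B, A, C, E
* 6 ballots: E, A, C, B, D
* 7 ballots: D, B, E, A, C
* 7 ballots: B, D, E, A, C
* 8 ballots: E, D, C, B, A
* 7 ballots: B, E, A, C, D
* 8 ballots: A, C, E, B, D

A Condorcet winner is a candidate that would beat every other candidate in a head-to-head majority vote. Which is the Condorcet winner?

B vs A: 33–14
B vs C: 25–22
B vs D: 28–19
B vs E: 25–22
B beats every other candidate.

B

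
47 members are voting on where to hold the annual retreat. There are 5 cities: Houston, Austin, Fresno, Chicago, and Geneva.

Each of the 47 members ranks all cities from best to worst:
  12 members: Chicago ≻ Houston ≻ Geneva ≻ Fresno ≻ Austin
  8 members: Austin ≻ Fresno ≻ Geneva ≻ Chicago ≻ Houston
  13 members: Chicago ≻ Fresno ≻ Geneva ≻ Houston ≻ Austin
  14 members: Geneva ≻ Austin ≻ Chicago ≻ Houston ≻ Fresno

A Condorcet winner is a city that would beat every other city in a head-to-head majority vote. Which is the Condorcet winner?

Chicago

Chicago vs Houston: 47–0
Chicago vs Austin: 25–22
Chicago vs Fresno: 39–8
Chicago vs Geneva: 25–22
Chicago beats every other city.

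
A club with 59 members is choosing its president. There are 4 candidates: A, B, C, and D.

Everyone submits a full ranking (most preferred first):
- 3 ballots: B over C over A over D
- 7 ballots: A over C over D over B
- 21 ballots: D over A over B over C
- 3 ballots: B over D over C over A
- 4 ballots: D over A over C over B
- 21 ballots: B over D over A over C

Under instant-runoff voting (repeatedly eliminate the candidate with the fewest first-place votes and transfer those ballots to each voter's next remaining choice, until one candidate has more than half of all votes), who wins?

Round 1: A 7, B 27, C 0, D 25. C eliminated.
Round 2: A 7, B 27, D 25. A eliminated.
Round 3: B 27, D 32. D has a majority (≥30).

D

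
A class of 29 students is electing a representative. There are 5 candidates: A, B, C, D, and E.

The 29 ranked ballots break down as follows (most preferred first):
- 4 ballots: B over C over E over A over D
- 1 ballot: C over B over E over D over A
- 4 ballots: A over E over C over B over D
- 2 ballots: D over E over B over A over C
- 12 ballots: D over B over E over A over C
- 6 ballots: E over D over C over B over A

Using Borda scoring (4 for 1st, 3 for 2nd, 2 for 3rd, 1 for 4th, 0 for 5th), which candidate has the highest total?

E

A: 4×1 + 1×0 + 4×4 + 2×1 + 12×1 + 6×0 = 34
B: 4×4 + 1×3 + 4×1 + 2×2 + 12×3 + 6×1 = 69
C: 4×3 + 1×4 + 4×2 + 2×0 + 12×0 + 6×2 = 36
D: 4×0 + 1×1 + 4×0 + 2×4 + 12×4 + 6×3 = 75
E: 4×2 + 1×2 + 4×3 + 2×3 + 12×2 + 6×4 = 76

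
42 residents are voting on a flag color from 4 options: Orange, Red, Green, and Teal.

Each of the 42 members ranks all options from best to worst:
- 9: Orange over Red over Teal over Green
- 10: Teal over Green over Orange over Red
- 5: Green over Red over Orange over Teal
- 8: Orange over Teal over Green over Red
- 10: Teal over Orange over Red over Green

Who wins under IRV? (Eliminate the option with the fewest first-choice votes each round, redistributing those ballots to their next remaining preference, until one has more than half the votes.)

Round 1: Orange 17, Red 0, Green 5, Teal 20. Red eliminated.
Round 2: Orange 17, Green 5, Teal 20. Green eliminated.
Round 3: Orange 22, Teal 20. Orange has a majority (≥22).

Orange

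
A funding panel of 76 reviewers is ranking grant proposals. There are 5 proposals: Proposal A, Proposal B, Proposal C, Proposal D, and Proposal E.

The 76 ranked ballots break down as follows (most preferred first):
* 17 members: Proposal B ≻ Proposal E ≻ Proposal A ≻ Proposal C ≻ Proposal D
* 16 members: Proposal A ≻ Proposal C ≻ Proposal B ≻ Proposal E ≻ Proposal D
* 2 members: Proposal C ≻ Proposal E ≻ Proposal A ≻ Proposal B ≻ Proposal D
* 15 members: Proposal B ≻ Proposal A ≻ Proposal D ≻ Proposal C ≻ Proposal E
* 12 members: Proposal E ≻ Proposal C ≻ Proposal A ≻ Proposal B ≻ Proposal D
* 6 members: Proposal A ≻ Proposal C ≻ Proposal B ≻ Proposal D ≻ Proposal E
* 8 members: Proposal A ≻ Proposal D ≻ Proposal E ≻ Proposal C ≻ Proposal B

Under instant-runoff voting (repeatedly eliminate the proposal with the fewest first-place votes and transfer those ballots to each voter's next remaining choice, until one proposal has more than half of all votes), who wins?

Round 1: Proposal A 30, Proposal B 32, Proposal C 2, Proposal D 0, Proposal E 12. Proposal D eliminated.
Round 2: Proposal A 30, Proposal B 32, Proposal C 2, Proposal E 12. Proposal C eliminated.
Round 3: Proposal A 30, Proposal B 32, Proposal E 14. Proposal E eliminated.
Round 4: Proposal A 44, Proposal B 32. Proposal A has a majority (≥39).

Proposal A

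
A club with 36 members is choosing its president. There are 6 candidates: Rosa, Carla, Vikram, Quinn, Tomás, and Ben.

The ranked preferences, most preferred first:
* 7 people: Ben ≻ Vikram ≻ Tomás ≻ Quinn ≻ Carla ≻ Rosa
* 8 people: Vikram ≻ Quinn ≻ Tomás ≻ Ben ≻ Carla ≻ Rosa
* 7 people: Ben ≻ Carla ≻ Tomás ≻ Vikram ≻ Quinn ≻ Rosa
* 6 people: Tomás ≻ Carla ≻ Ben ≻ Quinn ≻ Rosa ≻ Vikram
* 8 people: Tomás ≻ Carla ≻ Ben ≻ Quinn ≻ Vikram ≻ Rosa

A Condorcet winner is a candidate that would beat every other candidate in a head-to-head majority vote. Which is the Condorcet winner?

Tomás

Tomás vs Rosa: 36–0
Tomás vs Carla: 29–7
Tomás vs Vikram: 21–15
Tomás vs Quinn: 28–8
Tomás vs Ben: 22–14
Tomás beats every other candidate.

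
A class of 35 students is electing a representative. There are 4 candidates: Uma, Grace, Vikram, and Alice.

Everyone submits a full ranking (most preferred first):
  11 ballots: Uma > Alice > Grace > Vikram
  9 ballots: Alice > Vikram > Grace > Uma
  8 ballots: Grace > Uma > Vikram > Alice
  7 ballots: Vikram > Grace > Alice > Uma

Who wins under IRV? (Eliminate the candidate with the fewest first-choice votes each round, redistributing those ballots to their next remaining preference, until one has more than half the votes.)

Round 1: Uma 11, Grace 8, Vikram 7, Alice 9. Vikram eliminated.
Round 2: Uma 11, Grace 15, Alice 9. Alice eliminated.
Round 3: Uma 11, Grace 24. Grace has a majority (≥18).

Grace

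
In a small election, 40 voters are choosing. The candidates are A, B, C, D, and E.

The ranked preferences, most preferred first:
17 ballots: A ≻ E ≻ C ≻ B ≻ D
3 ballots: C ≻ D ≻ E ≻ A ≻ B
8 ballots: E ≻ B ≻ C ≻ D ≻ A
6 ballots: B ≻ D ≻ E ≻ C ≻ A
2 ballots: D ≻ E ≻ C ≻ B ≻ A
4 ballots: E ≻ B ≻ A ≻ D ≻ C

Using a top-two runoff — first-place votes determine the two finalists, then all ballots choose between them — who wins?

E

Round 1 first-place votes: A 17, B 6, C 3, D 2, E 12. A and E advance.
Runoff: A is ranked above E on 17 ballots, E above A on 23.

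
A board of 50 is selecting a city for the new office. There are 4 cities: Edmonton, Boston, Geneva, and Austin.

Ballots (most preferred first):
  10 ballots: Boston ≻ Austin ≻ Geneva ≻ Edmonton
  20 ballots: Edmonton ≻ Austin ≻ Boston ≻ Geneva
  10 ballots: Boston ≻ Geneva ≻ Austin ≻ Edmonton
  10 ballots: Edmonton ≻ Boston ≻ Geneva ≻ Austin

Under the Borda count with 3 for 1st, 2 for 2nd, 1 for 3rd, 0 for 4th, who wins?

Boston

Edmonton: 10×0 + 20×3 + 10×0 + 10×3 = 90
Boston: 10×3 + 20×1 + 10×3 + 10×2 = 100
Geneva: 10×1 + 20×0 + 10×2 + 10×1 = 40
Austin: 10×2 + 20×2 + 10×1 + 10×0 = 70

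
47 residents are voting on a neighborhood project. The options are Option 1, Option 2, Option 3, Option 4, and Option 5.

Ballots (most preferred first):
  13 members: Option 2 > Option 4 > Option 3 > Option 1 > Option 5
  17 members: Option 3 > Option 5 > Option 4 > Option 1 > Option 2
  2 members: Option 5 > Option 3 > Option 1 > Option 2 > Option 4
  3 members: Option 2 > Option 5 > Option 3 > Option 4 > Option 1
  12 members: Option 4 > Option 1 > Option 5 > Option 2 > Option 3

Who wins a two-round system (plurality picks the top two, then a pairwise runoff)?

Option 2

Round 1 first-place votes: Option 1 0, Option 2 16, Option 3 17, Option 4 12, Option 5 2. Option 3 and Option 2 advance.
Runoff: Option 3 is ranked above Option 2 on 19 ballots, Option 2 above Option 3 on 28.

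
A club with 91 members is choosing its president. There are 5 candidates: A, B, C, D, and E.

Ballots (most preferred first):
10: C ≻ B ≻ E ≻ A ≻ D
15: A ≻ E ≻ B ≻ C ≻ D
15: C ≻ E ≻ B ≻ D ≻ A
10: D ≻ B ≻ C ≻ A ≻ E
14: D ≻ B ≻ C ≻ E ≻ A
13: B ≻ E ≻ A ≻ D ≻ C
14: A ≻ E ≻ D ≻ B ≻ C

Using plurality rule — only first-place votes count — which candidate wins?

A

First-place votes: A 29, B 13, C 25, D 24, E 0.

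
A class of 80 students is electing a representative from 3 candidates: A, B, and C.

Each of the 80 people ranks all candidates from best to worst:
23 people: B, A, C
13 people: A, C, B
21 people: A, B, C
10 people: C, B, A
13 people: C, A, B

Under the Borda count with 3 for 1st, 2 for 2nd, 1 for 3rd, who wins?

A: 23×2 + 13×3 + 21×3 + 10×1 + 13×2 = 184
B: 23×3 + 13×1 + 21×2 + 10×2 + 13×1 = 157
C: 23×1 + 13×2 + 21×1 + 10×3 + 13×3 = 139

A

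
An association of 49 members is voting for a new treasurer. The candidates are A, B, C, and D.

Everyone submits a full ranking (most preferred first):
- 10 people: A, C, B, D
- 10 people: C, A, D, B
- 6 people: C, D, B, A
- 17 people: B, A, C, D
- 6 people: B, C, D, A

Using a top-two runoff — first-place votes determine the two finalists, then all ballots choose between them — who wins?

Round 1 first-place votes: A 10, B 23, C 16, D 0. B and C advance.
Runoff: B is ranked above C on 23 ballots, C above B on 26.

C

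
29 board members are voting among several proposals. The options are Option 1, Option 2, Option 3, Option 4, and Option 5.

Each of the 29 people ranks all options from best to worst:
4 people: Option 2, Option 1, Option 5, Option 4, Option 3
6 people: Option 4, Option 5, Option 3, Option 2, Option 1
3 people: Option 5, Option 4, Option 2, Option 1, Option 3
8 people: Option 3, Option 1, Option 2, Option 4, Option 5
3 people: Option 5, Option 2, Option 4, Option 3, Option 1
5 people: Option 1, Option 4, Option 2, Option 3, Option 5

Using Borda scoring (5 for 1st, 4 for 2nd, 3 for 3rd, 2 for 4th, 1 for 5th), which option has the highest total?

Option 4

Option 1: 4×4 + 6×1 + 3×2 + 8×4 + 3×1 + 5×5 = 88
Option 2: 4×5 + 6×2 + 3×3 + 8×3 + 3×4 + 5×3 = 92
Option 3: 4×1 + 6×3 + 3×1 + 8×5 + 3×2 + 5×2 = 81
Option 4: 4×2 + 6×5 + 3×4 + 8×2 + 3×3 + 5×4 = 95
Option 5: 4×3 + 6×4 + 3×5 + 8×1 + 3×5 + 5×1 = 79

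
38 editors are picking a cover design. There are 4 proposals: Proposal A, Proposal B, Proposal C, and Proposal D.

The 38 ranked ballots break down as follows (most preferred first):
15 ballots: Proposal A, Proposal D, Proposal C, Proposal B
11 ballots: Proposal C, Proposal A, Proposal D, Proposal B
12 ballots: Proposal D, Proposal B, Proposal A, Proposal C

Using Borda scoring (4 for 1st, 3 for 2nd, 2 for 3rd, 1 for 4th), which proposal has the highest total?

Proposal A: 15×4 + 11×3 + 12×2 = 117
Proposal B: 15×1 + 11×1 + 12×3 = 62
Proposal C: 15×2 + 11×4 + 12×1 = 86
Proposal D: 15×3 + 11×2 + 12×4 = 115

Proposal A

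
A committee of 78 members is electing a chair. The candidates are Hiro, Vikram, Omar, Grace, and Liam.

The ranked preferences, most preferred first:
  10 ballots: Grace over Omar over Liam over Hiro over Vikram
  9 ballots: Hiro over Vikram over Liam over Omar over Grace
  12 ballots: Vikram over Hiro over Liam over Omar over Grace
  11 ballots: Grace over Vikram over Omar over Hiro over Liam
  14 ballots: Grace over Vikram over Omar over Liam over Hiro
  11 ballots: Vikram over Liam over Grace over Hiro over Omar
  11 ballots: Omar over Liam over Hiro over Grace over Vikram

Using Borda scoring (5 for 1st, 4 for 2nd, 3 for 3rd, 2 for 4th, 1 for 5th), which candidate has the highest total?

Hiro: 10×2 + 9×5 + 12×4 + 11×2 + 14×1 + 11×2 + 11×3 = 204
Vikram: 10×1 + 9×4 + 12×5 + 11×4 + 14×4 + 11×5 + 11×1 = 272
Omar: 10×4 + 9×2 + 12×2 + 11×3 + 14×3 + 11×1 + 11×5 = 223
Grace: 10×5 + 9×1 + 12×1 + 11×5 + 14×5 + 11×3 + 11×2 = 251
Liam: 10×3 + 9×3 + 12×3 + 11×1 + 14×2 + 11×4 + 11×4 = 220

Vikram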